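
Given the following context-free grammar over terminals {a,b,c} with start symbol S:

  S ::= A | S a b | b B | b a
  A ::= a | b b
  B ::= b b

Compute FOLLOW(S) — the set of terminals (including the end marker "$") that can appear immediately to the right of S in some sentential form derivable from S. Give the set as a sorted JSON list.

FIRST iteration:
round 1:
  A via A→a: +{a}
  A via A→b b: +{b}
  B via B→b b: +{b}
  S via S→A: +{a,b}
  S: {a,b}  A: {a,b}  B: {b}
round 2: (stable)
  S: {a,b}  A: {a,b}  B: {b}

Compute FOLLOW by fixpoint:
initialize: $ ∈ FOLLOW(S)
[1]
  S→A: FOLLOW(A) ⊇ FOLLOW(S) ⊇ {$}; new: +{$}
  S→S a b: FOLLOW(S) ⊇ FIRST(a) = {a}; new: +{a}
  S→b B: FOLLOW(B) ⊇ FOLLOW(S) ⊇ {$,a}; new: +{$,a}
  FOLLOW(S)={$,a}  FOLLOW(A)={$}  FOLLOW(B)={$,a}
[2]
  S→A: FOLLOW(A) ⊇ FOLLOW(S) ⊇ {$,a}; new: +{a}
  FOLLOW(S)={$,a}  FOLLOW(A)={$,a}  FOLLOW(B)={$,a}
[3] done
  FOLLOW(S)={$,a}  FOLLOW(A)={$,a}  FOLLOW(B)={$,a}

FOLLOW(S) = ["$", "a"]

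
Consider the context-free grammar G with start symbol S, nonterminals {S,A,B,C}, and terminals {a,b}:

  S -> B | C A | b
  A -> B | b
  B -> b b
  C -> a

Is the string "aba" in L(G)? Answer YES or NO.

Convert to CNF:
  S -> C A | T0 T0 | b
  A -> T0 T0 | b
  B -> T0 T0
  C -> a
  T0 -> b

CYK table (by increasing span):
  T[0,0] 'a' = {C}
  T[1,1] 'b' = {A,S,T0}  orig:{A,S}
  T[2,2] 'a' = {C}
  T[0,1] 'ab' = {S}
  T[1,2] 'ba' = ∅
  T[0,2] 'aba' = ∅

S ∉ T[0,2] ⇒ NO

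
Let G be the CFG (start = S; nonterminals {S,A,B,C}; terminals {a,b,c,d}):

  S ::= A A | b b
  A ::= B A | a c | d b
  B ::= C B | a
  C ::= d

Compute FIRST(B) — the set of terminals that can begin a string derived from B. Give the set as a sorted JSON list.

FIRST iteration:
iter 1:
  A via A→a c: +{a}
  A via A→d b: +{d}
  B via B→a: +{a}
  C via C→d: +{d}
  S via S→A A: +{a,d}
  S via S→b b: +{b}
  FIRST[S]={a,b,d}  FIRST[A]={a,d}  FIRST[B]={a}  FIRST[C]={d}
iter 2:
  B via B→C B: +{d}
  FIRST[S]={a,b,d}  FIRST[A]={a,d}  FIRST[B]={a,d}  FIRST[C]={d}
iter 3: — fixpoint
  FIRST[S]={a,b,d}  FIRST[A]={a,d}  FIRST[B]={a,d}  FIRST[C]={d}

FIRST(B) = ["a", "d"]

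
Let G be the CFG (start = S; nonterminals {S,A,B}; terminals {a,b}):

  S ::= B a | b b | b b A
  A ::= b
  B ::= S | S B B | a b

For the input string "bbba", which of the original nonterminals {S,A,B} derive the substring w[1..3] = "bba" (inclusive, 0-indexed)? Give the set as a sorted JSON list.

Convert to CNF:
  S -> B T0 | T1 T1 | T1 X4
  A -> b
  B -> B T0 | S X2 | T0 T1 | T1 T1 | T1 X3
  T0 -> a
  T1 -> b
  X2 -> B B
  X3 -> T1 A
  X4 -> T1 A

CYK fill (cells [i..j] with 1 ≤ i ≤ j ≤ 3 only):
  [1..1]={A,T1}  "b"  orig:{A}
  [2..2]={A,T1}  "b"  orig:{A}
  [3..3]={T0}  "a"  orig:{}
  [1..2]={B,S,X3,X4}  "bb"  orig:{B,S}
  [2..3]=∅  "ba"
  [1..3]={B,S}  "bba"

Original NTs in T[1,3] deriving "bba": ["B", "S"]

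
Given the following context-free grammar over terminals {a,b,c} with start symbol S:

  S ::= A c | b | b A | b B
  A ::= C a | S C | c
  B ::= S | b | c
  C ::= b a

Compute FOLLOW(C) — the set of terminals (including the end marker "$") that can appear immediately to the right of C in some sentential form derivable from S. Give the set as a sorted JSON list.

FIRST sets, iterate to fixpoint:
pass 1:
  A via A→c: +{c}
  B via B→b: +{b}
  B via B→c: +{c}
  C via C→b a: +{b}
  S via S→A c: +{c}
  S via S→b: +{b}
  FIRST[S]={b,c}  FIRST[A]={c}  FIRST[B]={b,c}  FIRST[C]={b}
pass 2:
  A via A→C a: +{b}
  FIRST[S]={b,c}  FIRST[A]={b,c}  FIRST[B]={b,c}  FIRST[C]={b}
pass 3: — fixpoint
  FIRST[S]={b,c}  FIRST[A]={b,c}  FIRST[B]={b,c}  FIRST[C]={b}

FOLLOW sets:
seed FOLLOW(S) with $
pass 1:
  A→C a: FOLLOW(C) ⊇ FIRST(a) = {a}; new: +{a}
  A→S C: FOLLOW(S) ⊇ FIRST(C) = {b}; new: +{b}
  S→A c: FOLLOW(A) ⊇ FIRST(c) = {c}; new: +{c}
  S→b A: FOLLOW(A) ⊇ FOLLOW(S) ⊇ {$,b}; new: +{$,b}
  S→b B: FOLLOW(B) ⊇ FOLLOW(S) ⊇ {$,b}; new: +{$,b}
  FOLLOW[S]={$,b}  FOLLOW[A]={$,b,c}  FOLLOW[B]={$,b}  FOLLOW[C]={a}
pass 2:
  A→S C: FOLLOW(C) ⊇ FOLLOW(A) ⊇ {$,b,c}; new: +{$,b,c}
  FOLLOW[S]={$,b}  FOLLOW[A]={$,b,c}  FOLLOW[B]={$,b}  FOLLOW[C]={$,a,b,c}
pass 3: (stable)
  FOLLOW[S]={$,b}  FOLLOW[A]={$,b,c}  FOLLOW[B]={$,b}  FOLLOW[C]={$,a,b,c}

FOLLOW(C) = ["$", "a", "b", "c"]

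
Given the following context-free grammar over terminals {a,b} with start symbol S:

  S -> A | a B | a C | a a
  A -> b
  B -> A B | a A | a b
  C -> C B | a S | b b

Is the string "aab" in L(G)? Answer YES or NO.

CNF form of G:
  S -> T0 B | T0 C | T0 T0 | b
  A -> b
  B -> A B | T0 A | T0 T1
  C -> C B | T0 S | T1 T1
  T0 -> a
  T1 -> b

Fill CYK table bottom-up:
  [0..0]={T0}  "a"  orig:{}
  [1..1]={T0}  "a"  orig:{}
  [2..2]={A,S,T1}  "b"  orig:{A,S}
  [0..1]={S}  "aa"
  [1..2]={B,C}  "ab"
  [0..2]={S}  "aab"

S ∈ T[0,2] ⇒ YES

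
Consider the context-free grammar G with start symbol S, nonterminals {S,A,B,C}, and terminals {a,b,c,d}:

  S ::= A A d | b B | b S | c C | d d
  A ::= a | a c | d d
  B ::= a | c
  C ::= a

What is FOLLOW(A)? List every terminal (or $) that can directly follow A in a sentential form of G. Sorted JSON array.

FIRST iteration:
[1]
  A via A→a: +{a}
  A via A→d d: +{d}
  B via B→a: +{a}
  B via B→c: +{c}
  C via C→a: +{a}
  S via S→A A d: +{a,d}
  S via S→b B: +{b}
  S via S→c C: +{c}
  FIRST[S]={a,b,c,d}  FIRST[A]={a,d}  FIRST[B]={a,c}  FIRST[C]={a}
[2] (no change)
  FIRST[S]={a,b,c,d}  FIRST[A]={a,d}  FIRST[B]={a,c}  FIRST[C]={a}

FOLLOW iteration:
seed FOLLOW(S) with $
pass 1:
  S→A A d: FOLLOW(A) ⊇ FIRST(A) = {a,d}; new: +{a,d}
  S→b B: FOLLOW(B) ⊇ FOLLOW(S) ⊇ {$}; new: +{$}
  S→c C: FOLLOW(C) ⊇ FOLLOW(S) ⊇ {$}; new: +{$}
  FOLLOW(S)={$}  FOLLOW(A)={a,d}  FOLLOW(B)={$}  FOLLOW(C)={$}
pass 2: — fixpoint
  FOLLOW(S)={$}  FOLLOW(A)={a,d}  FOLLOW(B)={$}  FOLLOW(C)={$}

FOLLOW(A) = ["a", "d"]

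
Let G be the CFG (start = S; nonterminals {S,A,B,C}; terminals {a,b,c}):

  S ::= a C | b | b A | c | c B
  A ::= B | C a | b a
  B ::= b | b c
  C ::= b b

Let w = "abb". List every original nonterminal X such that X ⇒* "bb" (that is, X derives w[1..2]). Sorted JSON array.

CNF form of G:
  S -> T0 C | T1 A | T2 B | b | c
  A -> C T0 | T1 T0 | T1 T2 | b
  B -> T1 T2 | b
  C -> T1 T1
  T0 -> a
  T1 -> b
  T2 -> c

CYK table (by increasing span), restricted to cells inside w[1..2]:
  cell(1,1) b: {A,B,S,T1}  orig:{A,B,S}
  cell(2,2) b: {A,B,S,T1}  orig:{A,B,S}
  cell(1,2) bb: {C,S}

Original NTs in T[1,2] deriving "bb": ["C", "S"]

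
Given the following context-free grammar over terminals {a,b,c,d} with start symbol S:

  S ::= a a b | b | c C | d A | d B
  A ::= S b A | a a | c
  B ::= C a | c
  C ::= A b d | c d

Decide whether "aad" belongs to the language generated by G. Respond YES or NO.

Convert to CNF:
  S -> T1 X6 | T2 A | T2 B | T3 C | b
  A -> S X4 | T1 T1 | c
  B -> C T1 | c
  C -> A X5 | T3 T2
  T0 -> b
  T1 -> a
  T2 -> d
  T3 -> c
  X4 -> T0 A
  X5 -> T0 T2
  X6 -> T1 T0

CYK table (by increasing span):
  cell(0,0) a: {T1}  orig:{}
  cell(1,1) a: {T1}  orig:{}
  cell(2,2) d: {T2}  orig:{}
  cell(0,1) aa: {A}
  cell(1,2) ad: ∅
  cell(0,2) aad: ∅

S ∉ T[0,2] ⇒ NO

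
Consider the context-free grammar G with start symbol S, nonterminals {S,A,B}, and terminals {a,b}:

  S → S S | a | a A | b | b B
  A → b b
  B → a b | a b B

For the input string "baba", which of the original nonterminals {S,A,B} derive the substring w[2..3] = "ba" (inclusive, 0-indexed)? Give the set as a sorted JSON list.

CNF form of G:
  S -> S S | T0 B | T1 A | a | b
  A -> T0 T0
  B -> T1 T0 | T1 X2
  T0 -> b
  T1 -> a
  X2 -> T0 B

CYK fill, restricted to cells inside w[2..3]:
  T[2,2] 'b' = {S,T0}  orig:{S}
  T[3,3] 'a' = {S,T1}  orig:{S}
  T[2,3] 'ba' = {S}

Original NTs in T[2,3] deriving "ba": ["S"]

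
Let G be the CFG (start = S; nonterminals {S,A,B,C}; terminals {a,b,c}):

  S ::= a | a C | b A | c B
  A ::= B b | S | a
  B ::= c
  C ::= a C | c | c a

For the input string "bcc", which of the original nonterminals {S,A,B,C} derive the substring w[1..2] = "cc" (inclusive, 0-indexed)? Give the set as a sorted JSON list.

Convert to CNF:
  S -> T0 A | T1 C | T2 B | a
  A -> B T0 | T0 A | T1 C | T2 B | a
  B -> c
  C -> T1 C | T2 T1 | c
  T0 -> b
  T1 -> a
  T2 -> c

CYK fill — only the sub-triangle for w[1..2]:
  cell(1,1) c: {B,C,T2}  orig:{B,C}
  cell(2,2) c: {B,C,T2}  orig:{B,C}
  cell(1,2) cc: {A,S}

Original NTs in T[1,2] deriving "cc": ["A", "S"]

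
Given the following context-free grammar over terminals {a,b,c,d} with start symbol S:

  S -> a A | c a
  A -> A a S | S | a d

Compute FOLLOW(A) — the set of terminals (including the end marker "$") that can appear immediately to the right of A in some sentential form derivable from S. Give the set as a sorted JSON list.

FIRST iteration:
round 1:
  A via A→a d: +{a}
  S via S→a A: +{a}
  S via S→c a: +{c}
  S: {a,c}  A: {a}
round 2:
  A via A→S: +{c}
  S: {a,c}  A: {a,c}
round 3: — fixpoint
  S: {a,c}  A: {a,c}

FOLLOW iteration:
FOLLOW(S) := {$}
[1]
  A→A a S: FOLLOW(A) ⊇ FIRST(a) = {a}; new: +{a}
  A→A a S: FOLLOW(S) ⊇ FOLLOW(A) ⊇ {a}; new: +{a}
  S→a A: FOLLOW(A) ⊇ FOLLOW(S) ⊇ {$,a}; new: +{$}
  S: {$,a}  A: {$,a}
[2] — fixpoint
  S: {$,a}  A: {$,a}

FOLLOW(A) = ["$", "a"]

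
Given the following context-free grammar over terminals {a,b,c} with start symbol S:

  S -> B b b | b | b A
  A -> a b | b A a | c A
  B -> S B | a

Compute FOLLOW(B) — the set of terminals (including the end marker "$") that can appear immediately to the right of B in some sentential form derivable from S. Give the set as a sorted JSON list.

FIRST iteration:
[1]
  A via A→a b: +{a}
  A via A→b A a: +{b}
  A via A→c A: +{c}
  B via B→a: +{a}
  S via S→B b b: +{a}
  S via S→b: +{b}
  FIRST(S)={a,b}  FIRST(A)={a,b,c}  FIRST(B)={a}
[2]
  B via B→S B: +{b}
  FIRST(S)={a,b}  FIRST(A)={a,b,c}  FIRST(B)={a,b}
[3] — fixpoint
  FIRST(S)={a,b}  FIRST(A)={a,b,c}  FIRST(B)={a,b}

FOLLOW iteration:
seed FOLLOW(S) with $
iter 1:
  A→b A a: FOLLOW(A) ⊇ FIRST(a) = {a}; new: +{a}
  B→S B: FOLLOW(S) ⊇ FIRST(B) = {a,b}; new: +{a,b}
  S→B b b: FOLLOW(B) ⊇ FIRST(b) = {b}; new: +{b}
  S→b A: FOLLOW(A) ⊇ FOLLOW(S) ⊇ {$,a,b}; new: +{$,b}
  FOLLOW(S)={$,a,b}  FOLLOW(A)={$,a,b}  FOLLOW(B)={b}
iter 2: — fixpoint
  FOLLOW(S)={$,a,b}  FOLLOW(A)={$,a,b}  FOLLOW(B)={b}

FOLLOW(B) = ["b"]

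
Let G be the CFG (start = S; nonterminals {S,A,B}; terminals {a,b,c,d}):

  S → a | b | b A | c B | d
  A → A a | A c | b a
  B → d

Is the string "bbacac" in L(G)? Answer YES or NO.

Convert to CNF:
  S -> T1 B | T2 A | a | b | d
  A -> A T0 | A T1 | T2 T0
  B -> d
  T0 -> a
  T1 -> c
  T2 -> b

CYK fill:
  cell(0,0) b: {S,T2}  orig:{S}
  cell(1,1) b: {S,T2}  orig:{S}
  cell(2,2) a: {S,T0}  orig:{S}
  cell(3,3) c: {T1}  orig:{}
  cell(4,4) a: {S,T0}  orig:{S}
  cell(5,5) c: {T1}  orig:{}
  cell(0,1) bb: ∅
  cell(1,2) ba: {A}
  cell(2,3) ac: ∅
  cell(3,4) ca: ∅
  cell(4,5) ac: ∅
  cell(0,2) bba: {S}
  cell(1,3) bac: {A}
  cell(2,4) aca: ∅
  cell(3,5) cac: ∅
  cell(0,3) bbac: {S}
  cell(1,4) baca: {A}
  cell(2,5) acac: ∅
  cell(0,4) bbaca: {S}
  cell(1,5) bacac: {A}
  cell(0,5) bbacac: {S}

S ∈ T[0,5] ⇒ YES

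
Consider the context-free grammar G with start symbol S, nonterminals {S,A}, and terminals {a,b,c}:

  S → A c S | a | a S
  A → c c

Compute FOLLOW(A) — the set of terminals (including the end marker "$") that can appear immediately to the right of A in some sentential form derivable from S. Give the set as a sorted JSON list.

FIRST sets, iterate to fixpoint:
round 1:
  A via A→c c: +{c}
  S via S→A c S: +{c}
  S via S→a: +{a}
  FIRST(S)={a,c}  FIRST(A)={c}
round 2: (no change)
  FIRST(S)={a,c}  FIRST(A)={c}

FOLLOW sets:
FOLLOW(S) := {$}
round 1:
  S→A c S: FOLLOW(A) ⊇ FIRST(c) = {c}; new: +{c}
  S: {$}  A: {c}
round 2: (stable)
  S: {$}  A: {c}

FOLLOW(A) = ["c"]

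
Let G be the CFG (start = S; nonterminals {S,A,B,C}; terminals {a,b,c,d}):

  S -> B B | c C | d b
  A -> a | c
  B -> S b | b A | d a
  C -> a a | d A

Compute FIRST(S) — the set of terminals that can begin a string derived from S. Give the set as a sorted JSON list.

FIRST sets, iterate to fixpoint:
round 1:
  A via A→a: +{a}
  A via A→c: +{c}
  B via B→b A: +{b}
  B via B→d a: +{d}
  C via C→a a: +{a}
  C via C→d A: +{d}
  S via S→B B: +{b,d}
  S via S→c C: +{c}
  FIRST[S]={b,c,d}  FIRST[A]={a,c}  FIRST[B]={b,d}  FIRST[C]={a,d}
round 2:
  B via B→S b: +{c}
  FIRST[S]={b,c,d}  FIRST[A]={a,c}  FIRST[B]={b,c,d}  FIRST[C]={a,d}
round 3: (no change)
  FIRST[S]={b,c,d}  FIRST[A]={a,c}  FIRST[B]={b,c,d}  FIRST[C]={a,d}

FIRST(S) = ["b", "c", "d"]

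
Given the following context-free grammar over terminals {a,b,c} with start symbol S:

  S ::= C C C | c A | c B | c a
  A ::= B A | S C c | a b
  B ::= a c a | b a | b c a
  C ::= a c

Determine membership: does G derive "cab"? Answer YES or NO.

CNF form of G:
  S -> C X6 | T0 A | T0 B | T0 T1
  A -> B A | S X3 | T1 T2
  B -> T1 X4 | T2 T1 | T2 X5
  C -> T1 T0
  T0 -> c
  T1 -> a
  T2 -> b
  X3 -> C T0
  X4 -> T0 T1
  X5 -> T0 T1
  X6 -> C C

CYK fill:
  cell(0,0) c: {T0}  orig:{}
  cell(1,1) a: {T1}  orig:{}
  cell(2,2) b: {T2}  orig:{}
  cell(0,1) ca: {S,X4,X5}  orig:{S}
  cell(1,2) ab: {A}
  cell(0,2) cab: {S}

S ∈ T[0,2] ⇒ YES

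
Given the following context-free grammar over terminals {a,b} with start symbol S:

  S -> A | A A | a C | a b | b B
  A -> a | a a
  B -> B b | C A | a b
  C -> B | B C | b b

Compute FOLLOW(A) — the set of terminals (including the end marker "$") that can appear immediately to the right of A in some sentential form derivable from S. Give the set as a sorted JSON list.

Compute FIRST by fixpoint:
[1]
  A via A→a: +{a}
  B via B→a b: +{a}
  C via C→B: +{a}
  C via C→b b: +{b}
  S via S→A: +{a}
  S via S→b B: +{b}
  FIRST(S)={a,b}  FIRST(A)={a}  FIRST(B)={a}  FIRST(C)={a,b}
[2]
  B via B→C A: +{b}
  FIRST(S)={a,b}  FIRST(A)={a}  FIRST(B)={a,b}  FIRST(C)={a,b}
[3] (stable)
  FIRST(S)={a,b}  FIRST(A)={a}  FIRST(B)={a,b}  FIRST(C)={a,b}

Compute FOLLOW by fixpoint:
FOLLOW(S) := {$}
round 1:
  B→B b: FOLLOW(B) ⊇ FIRST(b) = {b}; new: +{b}
  B→C A: FOLLOW(C) ⊇ FIRST(A) = {a}; new: +{a}
  B→C A: FOLLOW(A) ⊇ FOLLOW(B) ⊇ {b}; new: +{b}
  C→B: FOLLOW(B) ⊇ FOLLOW(C) ⊇ {a}; new: +{a}
  S→A: FOLLOW(A) ⊇ FOLLOW(S) ⊇ {$}; new: +{$}
  S→A A: FOLLOW(A) ⊇ FIRST(A) = {a}; new: +{a}
  S→a C: FOLLOW(C) ⊇ FOLLOW(S) ⊇ {$}; new: +{$}
  S→b B: FOLLOW(B) ⊇ FOLLOW(S) ⊇ {$}; new: +{$}
  FOLLOW(S)={$}  FOLLOW(A)={$,a,b}  FOLLOW(B)={$,a,b}  FOLLOW(C)={$,a}
round 2: (no change)
  FOLLOW(S)={$}  FOLLOW(A)={$,a,b}  FOLLOW(B)={$,a,b}  FOLLOW(C)={$,a}

FOLLOW(A) = ["$", "a", "b"]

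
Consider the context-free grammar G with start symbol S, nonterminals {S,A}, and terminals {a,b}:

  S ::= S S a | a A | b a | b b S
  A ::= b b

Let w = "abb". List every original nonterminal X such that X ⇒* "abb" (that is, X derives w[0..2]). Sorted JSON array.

Convert to CNF:
  S -> S X2 | T0 T1 | T0 X3 | T1 A
  A -> T0 T0
  T0 -> b
  T1 -> a
  X2 -> S T1
  X3 -> T0 S

CYK table (by increasing span) — only the sub-triangle for w[0..2]:
  cell(0,0) a: {T1}  orig:{}
  cell(1,1) b: {T0}  orig:{}
  cell(2,2) b: {T0}  orig:{}
  cell(0,1) ab: ∅
  cell(1,2) bb: {A}
  cell(0,2) abb: {S}

Original NTs in T[0,2] deriving "abb": ["S"]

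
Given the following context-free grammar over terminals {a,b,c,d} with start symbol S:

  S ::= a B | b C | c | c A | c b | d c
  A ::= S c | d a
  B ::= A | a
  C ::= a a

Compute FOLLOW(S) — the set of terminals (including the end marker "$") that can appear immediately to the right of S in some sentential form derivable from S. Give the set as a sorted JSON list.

FIRST sets, iterate to fixpoint:
iter 1:
  A via A→d a: +{d}
  B via B→A: +{d}
  B via B→a: +{a}
  C via C→a a: +{a}
  S via S→a B: +{a}
  S via S→b C: +{b}
  S via S→c: +{c}
  S via S→d c: +{d}
  S: {a,b,c,d}  A: {d}  B: {a,d}  C: {a}
iter 2:
  A via A→S c: +{a,b,c}
  B via B→A: +{b,c}
  S: {a,b,c,d}  A: {a,b,c,d}  B: {a,b,c,d}  C: {a}
iter 3: (no change)
  S: {a,b,c,d}  A: {a,b,c,d}  B: {a,b,c,d}  C: {a}

FOLLOW iteration:
initialize: $ ∈ FOLLOW(S)
[1]
  A→S c: FOLLOW(S) ⊇ FIRST(c) = {c}; new: +{c}
  S→a B: FOLLOW(B) ⊇ FOLLOW(S) ⊇ {$,c}; new: +{$,c}
  S→b C: FOLLOW(C) ⊇ FOLLOW(S) ⊇ {$,c}; new: +{$,c}
  S→c A: FOLLOW(A) ⊇ FOLLOW(S) ⊇ {$,c}; new: +{$,c}
  FOLLOW[S]={$,c}  FOLLOW[A]={$,c}  FOLLOW[B]={$,c}  FOLLOW[C]={$,c}
[2] (no change)
  FOLLOW[S]={$,c}  FOLLOW[A]={$,c}  FOLLOW[B]={$,c}  FOLLOW[C]={$,c}

FOLLOW(S) = ["$", "c"]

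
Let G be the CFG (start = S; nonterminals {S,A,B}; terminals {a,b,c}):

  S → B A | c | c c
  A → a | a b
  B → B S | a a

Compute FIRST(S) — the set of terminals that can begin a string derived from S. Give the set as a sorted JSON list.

Compute FIRST by fixpoint:
[1]
  A via A→a: +{a}
  B via B→a a: +{a}
  S via S→B A: +{a}
  S via S→c: +{c}
  FIRST(S)={a,c}  FIRST(A)={a}  FIRST(B)={a}
[2] — fixpoint
  FIRST(S)={a,c}  FIRST(A)={a}  FIRST(B)={a}

FIRST(S) = ["a", "c"]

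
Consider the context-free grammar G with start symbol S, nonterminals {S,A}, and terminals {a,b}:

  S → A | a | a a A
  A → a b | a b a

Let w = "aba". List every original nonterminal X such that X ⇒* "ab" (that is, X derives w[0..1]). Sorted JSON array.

Convert to CNF:
  S -> T0 T1 | T0 X3 | T0 X4 | a
  A -> T0 T1 | T0 X2
  T0 -> a
  T1 -> b
  X2 -> T1 T0
  X3 -> T0 A
  X4 -> T1 T0

CYK table (by increasing span), restricted to cells inside w[0..1]:
  T[0,0] 'a' = {S,T0}  orig:{S}
  T[1,1] 'b' = {T1}  orig:{}
  T[0,1] 'ab' = {A,S}

Original NTs in T[0,1] deriving "ab": ["A", "S"]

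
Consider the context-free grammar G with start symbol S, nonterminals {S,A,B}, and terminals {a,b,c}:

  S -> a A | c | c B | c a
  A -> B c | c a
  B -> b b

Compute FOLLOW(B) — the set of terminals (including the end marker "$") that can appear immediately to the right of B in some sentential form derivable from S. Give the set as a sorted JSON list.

FIRST sets, iterate to fixpoint:
round 1:
  A via A→c a: +{c}
  B via B→b b: +{b}
  S via S→a A: +{a}
  S via S→c: +{c}
  FIRST(S)={a,c}  FIRST(A)={c}  FIRST(B)={b}
round 2:
  A via A→B c: +{b}
  FIRST(S)={a,c}  FIRST(A)={b,c}  FIRST(B)={b}
round 3: (no change)
  FIRST(S)={a,c}  FIRST(A)={b,c}  FIRST(B)={b}

Compute FOLLOW by fixpoint:
initialize: $ ∈ FOLLOW(S)
[1]
  A→B c: FOLLOW(B) ⊇ FIRST(c) = {c}; new: +{c}
  S→a A: FOLLOW(A) ⊇ FOLLOW(S) ⊇ {$}; new: +{$}
  S→c B: FOLLOW(B) ⊇ FOLLOW(S) ⊇ {$}; new: +{$}
  FOLLOW(S)={$}  FOLLOW(A)={$}  FOLLOW(B)={$,c}
[2] (stable)
  FOLLOW(S)={$}  FOLLOW(A)={$}  FOLLOW(B)={$,c}

FOLLOW(B) = ["$", "c"]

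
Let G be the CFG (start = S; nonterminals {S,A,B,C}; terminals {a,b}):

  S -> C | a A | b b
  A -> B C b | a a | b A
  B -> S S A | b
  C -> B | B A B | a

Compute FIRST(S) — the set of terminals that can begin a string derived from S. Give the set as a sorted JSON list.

FIRST iteration:
iter 1:
  A via A→a a: +{a}
  A via A→b A: +{b}
  B via B→b: +{b}
  C via C→B: +{b}
  C via C→a: +{a}
  S via S→C: +{a,b}
  FIRST[S]={a,b}  FIRST[A]={a,b}  FIRST[B]={b}  FIRST[C]={a,b}
iter 2:
  B via B→S S A: +{a}
  FIRST[S]={a,b}  FIRST[A]={a,b}  FIRST[B]={a,b}  FIRST[C]={a,b}
iter 3: done
  FIRST[S]={a,b}  FIRST[A]={a,b}  FIRST[B]={a,b}  FIRST[C]={a,b}

FIRST(S) = ["a", "b"]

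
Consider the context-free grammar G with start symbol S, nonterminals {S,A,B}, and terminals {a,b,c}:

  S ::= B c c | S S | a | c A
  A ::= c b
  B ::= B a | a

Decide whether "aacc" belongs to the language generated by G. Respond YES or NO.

Convert to CNF:
  S -> B X3 | S S | T0 A | a
  A -> T0 T1
  B -> B T2 | a
  T0 -> c
  T1 -> b
  T2 -> a
  X3 -> T0 T0

CYK fill:
  cell(0,0) a: {B,S,T2}  orig:{B,S}
  cell(1,1) a: {B,S,T2}  orig:{B,S}
  cell(2,2) c: {T0}  orig:{}
  cell(3,3) c: {T0}  orig:{}
  cell(0,1) aa: {B,S}
  cell(1,2) ac: ∅
  cell(2,3) cc: {X3}  orig:{}
  cell(0,2) aac: ∅
  cell(1,3) acc: {S}
  cell(0,3) aacc: {S}

S ∈ T[0,3] ⇒ YES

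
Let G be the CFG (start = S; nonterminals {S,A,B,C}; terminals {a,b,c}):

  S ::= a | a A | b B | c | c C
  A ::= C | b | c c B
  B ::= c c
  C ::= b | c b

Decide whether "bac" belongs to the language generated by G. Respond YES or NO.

CNF form of G:
  S -> T0 C | T1 B | T2 A | a | c
  A -> T0 T1 | T0 X3 | b
  B -> T0 T0
  C -> T0 T1 | b
  T0 -> c
  T1 -> b
  T2 -> a
  X3 -> T0 B

CYK table (by increasing span):
  cell(0,0) b: {A,C,T1}  orig:{A,C}
  cell(1,1) a: {S,T2}  orig:{S}
  cell(2,2) c: {S,T0}  orig:{S}
  cell(0,1) ba: ∅
  cell(1,2) ac: ∅
  cell(0,2) bac: ∅

S ∉ T[0,2] ⇒ NO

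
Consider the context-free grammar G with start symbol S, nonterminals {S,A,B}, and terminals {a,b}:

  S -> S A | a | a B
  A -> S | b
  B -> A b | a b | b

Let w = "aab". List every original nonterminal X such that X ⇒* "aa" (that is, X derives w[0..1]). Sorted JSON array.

CNF form of G:
  S -> S A | T0 B | a
  A -> S A | T0 B | a | b
  B -> A T1 | T0 T1 | b
  T0 -> a
  T1 -> b

CYK fill (cells [i..j] with 0 ≤ i ≤ j ≤ 1 only):
  T[0,0] 'a' = {A,S,T0}  orig:{A,S}
  T[1,1] 'a' = {A,S,T0}  orig:{A,S}
  T[0,1] 'aa' = {A,S}

Original NTs in T[0,1] deriving "aa": ["A", "S"]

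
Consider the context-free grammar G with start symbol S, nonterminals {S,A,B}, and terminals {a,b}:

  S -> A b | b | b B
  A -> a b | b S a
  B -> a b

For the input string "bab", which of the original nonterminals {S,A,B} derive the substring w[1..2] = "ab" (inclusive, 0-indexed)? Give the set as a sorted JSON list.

Convert to CNF:
  S -> A T1 | T1 B | b
  A -> T0 T1 | T1 X2
  B -> T0 T1
  T0 -> a
  T1 -> b
  X2 -> S T0

Fill CYK table bottom-up — only the sub-triangle for w[1..2]:
  T[1,1] 'a' = {T0}  orig:{}
  T[2,2] 'b' = {S,T1}  orig:{S}
  T[1,2] 'ab' = {A,B}

Original NTs in T[1,2] deriving "ab": ["A", "B"]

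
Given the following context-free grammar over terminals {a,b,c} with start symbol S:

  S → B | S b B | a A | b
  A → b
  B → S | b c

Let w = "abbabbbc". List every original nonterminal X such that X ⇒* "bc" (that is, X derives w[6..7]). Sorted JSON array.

CNF form of G:
  S -> S X4 | T0 T2 | T1 A | b
  A -> b
  B -> S X3 | T0 T2 | T1 A | b
  T0 -> b
  T1 -> a
  T2 -> c
  X3 -> T0 B
  X4 -> T0 B

CYK table (by increasing span), restricted to cells inside w[6..7]:
  T[6,6] 'b' = {A,B,S,T0}  orig:{A,B,S}
  T[7,7] 'c' = {T2}  orig:{}
  T[6,7] 'bc' = {B,S}

Original NTs in T[6,7] deriving "bc": ["B", "S"]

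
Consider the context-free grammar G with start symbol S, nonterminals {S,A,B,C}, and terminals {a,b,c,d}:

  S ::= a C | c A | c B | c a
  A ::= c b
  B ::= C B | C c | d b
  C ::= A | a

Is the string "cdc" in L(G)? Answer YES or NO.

CNF form of G:
  S -> T0 A | T0 B | T0 T3 | T3 C
  A -> T0 T1
  B -> C B | C T0 | T2 T1
  C -> T0 T1 | a
  T0 -> c
  T1 -> b
  T2 -> d
  T3 -> a

Fill CYK table bottom-up:
  [0..0]={T0}  "c"  orig:{}
  [1..1]={T2}  "d"  orig:{}
  [2..2]={T0}  "c"  orig:{}
  [0..1]=∅  "cd"
  [1..2]=∅  "dc"
  [0..2]=∅  "cdc"

S ∉ T[0,2] ⇒ NO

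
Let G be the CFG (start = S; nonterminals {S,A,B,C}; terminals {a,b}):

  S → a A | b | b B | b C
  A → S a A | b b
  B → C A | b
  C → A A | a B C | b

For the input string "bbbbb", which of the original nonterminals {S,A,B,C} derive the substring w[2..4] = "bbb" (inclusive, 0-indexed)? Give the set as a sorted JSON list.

CNF form of G:
  S -> T0 A | T1 B | T1 C | b
  A -> S X2 | T1 T1
  B -> C A | b
  C -> A A | T0 X3 | b
  T0 -> a
  T1 -> b
  X2 -> T0 A
  X3 -> B C

Fill CYK table bottom-up — only the sub-triangle for w[2..4]:
  cell(2,2) b: {B,C,S,T1}  orig:{B,C,S}
  cell(3,3) b: {B,C,S,T1}  orig:{B,C,S}
  cell(4,4) b: {B,C,S,T1}  orig:{B,C,S}
  cell(2,3) bb: {A,S,X3}  orig:{A,S}
  cell(3,4) bb: {A,S,X3}  orig:{A,S}
  cell(2,4) bbb: {B}

Original NTs in T[2,4] deriving "bbb": ["B"]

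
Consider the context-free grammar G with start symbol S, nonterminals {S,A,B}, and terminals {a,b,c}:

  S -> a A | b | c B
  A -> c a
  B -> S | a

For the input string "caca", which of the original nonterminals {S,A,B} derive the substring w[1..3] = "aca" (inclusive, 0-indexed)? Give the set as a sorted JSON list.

CNF form of G:
  S -> T0 B | T1 A | b
  A -> T0 T1
  B -> T0 B | T1 A | a | b
  T0 -> c
  T1 -> a

CYK fill — only the sub-triangle for w[1..3]:
  [1..1]={B,T1}  "a"  orig:{B}
  [2..2]={T0}  "c"  orig:{}
  [3..3]={B,T1}  "a"  orig:{B}
  [1..2]=∅  "ac"
  [2..3]={A,B,S}  "ca"
  [1..3]={B,S}  "aca"

Original NTs in T[1,3] deriving "aca": ["B", "S"]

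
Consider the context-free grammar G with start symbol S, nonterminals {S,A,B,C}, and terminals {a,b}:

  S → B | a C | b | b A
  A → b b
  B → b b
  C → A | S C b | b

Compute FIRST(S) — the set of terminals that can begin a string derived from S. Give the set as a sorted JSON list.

Compute FIRST by fixpoint:
round 1:
  A via A→b b: +{b}
  B via B→b b: +{b}
  C via C→A: +{b}
  S via S→B: +{b}
  S via S→a C: +{a}
  S: {a,b}  A: {b}  B: {b}  C: {b}
round 2:
  C via C→S C b: +{a}
  S: {a,b}  A: {b}  B: {b}  C: {a,b}
round 3: — fixpoint
  S: {a,b}  A: {b}  B: {b}  C: {a,b}

FIRST(S) = ["a", "b"]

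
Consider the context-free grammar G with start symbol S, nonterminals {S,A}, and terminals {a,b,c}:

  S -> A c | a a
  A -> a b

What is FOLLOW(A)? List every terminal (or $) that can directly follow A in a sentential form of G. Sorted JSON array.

FIRST iteration:
iter 1:
  A via A→a b: +{a}
  S via S→A c: +{a}
  FIRST[S]={a}  FIRST[A]={a}
iter 2: — fixpoint
  FIRST[S]={a}  FIRST[A]={a}

FOLLOW iteration:
initialize: $ ∈ FOLLOW(S)
round 1:
  S→A c: FOLLOW(A) ⊇ FIRST(c) = {c}; new: +{c}
  FOLLOW(S)={$}  FOLLOW(A)={c}
round 2: — fixpoint
  FOLLOW(S)={$}  FOLLOW(A)={c}

FOLLOW(A) = ["c"]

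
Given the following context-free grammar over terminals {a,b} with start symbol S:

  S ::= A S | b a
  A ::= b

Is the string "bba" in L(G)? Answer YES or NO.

Convert to CNF:
  S -> A S | T0 T1
  A -> b
  T0 -> b
  T1 -> a

Fill CYK table bottom-up:
  cell(0,0) b: {A,T0}  orig:{A}
  cell(1,1) b: {A,T0}  orig:{A}
  cell(2,2) a: {T1}  orig:{}
  cell(0,1) bb: ∅
  cell(1,2) ba: {S}
  cell(0,2) bba: {S}

S ∈ T[0,2] ⇒ YES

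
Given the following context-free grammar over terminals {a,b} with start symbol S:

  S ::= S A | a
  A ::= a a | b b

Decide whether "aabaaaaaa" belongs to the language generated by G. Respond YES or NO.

CNF form of G:
  S -> S A | a
  A -> T0 T0 | T1 T1
  T0 -> a
  T1 -> b

CYK fill:
  cell(0,0) a: {S,T0}  orig:{S}
  cell(1,1) a: {S,T0}  orig:{S}
  cell(2,2) b: {T1}  orig:{}
  cell(3,3) a: {S,T0}  orig:{S}
  cell(4,4) a: {S,T0}  orig:{S}
  cell(5,5) a: {S,T0}  orig:{S}
  cell(6,6) a: {S,T0}  orig:{S}
  cell(7,7) a: {S,T0}  orig:{S}
  cell(8,8) a: {S,T0}  orig:{S}
  cell(0,1) aa: {A}
  cell(1,2) ab: ∅
  cell(2,3) ba: ∅
  cell(3,4) aa: {A}
  cell(4,5) aa: {A}
  cell(5,6) aa: {A}
  cell(6,7) aa: {A}
  cell(7,8) aa: {A}
  cell(0,2) aab: ∅
  cell(1,3) aba: ∅
  cell(2,4) baa: ∅
  cell(3,5) aaa: {S}
  cell(4,6) aaa: {S}
  cell(5,7) aaa: {S}
  cell(6,8) aaa: {S}
  cell(0,3) aaba: ∅
  cell(1,4) abaa: ∅
  cell(2,5) baaa: ∅
  cell(3,6) aaaa: ∅
  cell(4,7) aaaa: ∅
  cell(5,8) aaaa: ∅
  cell(0,4) aabaa: ∅
  cell(1,5) abaaa: ∅
  cell(2,6) baaaa: ∅
  cell(3,7) aaaaa: {S}
  cell(4,8) aaaaa: {S}
  cell(0,5) aabaaa: ∅
  cell(1,6) abaaaa: ∅
  cell(2,7) baaaaa: ∅
  cell(3,8) aaaaaa: ∅
  cell(0,6) aabaaaa: ∅
  cell(1,7) abaaaaa: ∅
  cell(2,8) baaaaaa: ∅
  cell(0,7) aabaaaaa: ∅
  cell(1,8) abaaaaaa: ∅
  cell(0,8) aabaaaaaa: ∅

S ∉ T[0,8] ⇒ NO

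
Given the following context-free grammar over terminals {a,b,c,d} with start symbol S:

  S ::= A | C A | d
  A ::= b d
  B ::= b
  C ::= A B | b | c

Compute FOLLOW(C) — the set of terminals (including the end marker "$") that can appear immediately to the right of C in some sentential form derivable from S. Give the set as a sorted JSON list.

FIRST sets, iterate to fixpoint:
[1]
  A via A→b d: +{b}
  B via B→b: +{b}
  C via C→A B: +{b}
  C via C→c: +{c}
  S via S→A: +{b}
  S via S→C A: +{c}
  S via S→d: +{d}
  FIRST(S)={b,c,d}  FIRST(A)={b}  FIRST(B)={b}  FIRST(C)={b,c}
[2] (stable)
  FIRST(S)={b,c,d}  FIRST(A)={b}  FIRST(B)={b}  FIRST(C)={b,c}

FOLLOW sets:
seed FOLLOW(S) with $
pass 1:
  C→A B: FOLLOW(A) ⊇ FIRST(B) = {b}; new: +{b}
  S→A: FOLLOW(A) ⊇ FOLLOW(S) ⊇ {$}; new: +{$}
  S→C A: FOLLOW(C) ⊇ FIRST(A) = {b}; new: +{b}
  FOLLOW(S)={$}  FOLLOW(A)={$,b}  FOLLOW(B)={}  FOLLOW(C)={b}
pass 2:
  C→A B: FOLLOW(B) ⊇ FOLLOW(C) ⊇ {b}; new: +{b}
  FOLLOW(S)={$}  FOLLOW(A)={$,b}  FOLLOW(B)={b}  FOLLOW(C)={b}
pass 3: — fixpoint
  FOLLOW(S)={$}  FOLLOW(A)={$,b}  FOLLOW(B)={b}  FOLLOW(C)={b}

FOLLOW(C) = ["b"]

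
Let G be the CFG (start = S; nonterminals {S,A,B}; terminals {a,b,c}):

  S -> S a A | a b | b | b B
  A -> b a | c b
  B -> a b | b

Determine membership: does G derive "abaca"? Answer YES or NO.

Convert to CNF:
  S -> S X3 | T0 B | T1 T0 | b
  A -> T0 T1 | T2 T0
  B -> T1 T0 | b
  T0 -> b
  T1 -> a
  T2 -> c
  X3 -> T1 A

CYK fill:
  T[0,0] 'a' = {T1}  orig:{}
  T[1,1] 'b' = {B,S,T0}  orig:{B,S}
  T[2,2] 'a' = {T1}  orig:{}
  T[3,3] 'c' = {T2}  orig:{}
  T[4,4] 'a' = {T1}  orig:{}
  T[0,1] 'ab' = {B,S}
  T[1,2] 'ba' = {A}
  T[2,3] 'ac' = ∅
  T[3,4] 'ca' = ∅
  T[0,2] 'aba' = {X3}  orig:{}
  T[1,3] 'bac' = ∅
  T[2,4] 'aca' = ∅
  T[0,3] 'abac' = ∅
  T[1,4] 'baca' = ∅
  T[0,4] 'abaca' = ∅

S ∉ T[0,4] ⇒ NO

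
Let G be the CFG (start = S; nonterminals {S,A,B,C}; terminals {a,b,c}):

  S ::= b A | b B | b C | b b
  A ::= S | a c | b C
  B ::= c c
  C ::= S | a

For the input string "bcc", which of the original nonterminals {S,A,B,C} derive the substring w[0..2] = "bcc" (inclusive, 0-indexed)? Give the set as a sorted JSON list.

CNF form of G:
  S -> T2 A | T2 B | T2 C | T2 T2
  A -> T0 T1 | T2 A | T2 B | T2 C | T2 T2
  B -> T1 T1
  C -> T2 A | T2 B | T2 C | T2 T2 | a
  T0 -> a
  T1 -> c
  T2 -> b

CYK fill, restricted to cells inside w[0..2]:
  cell(0,0) b: {T2}  orig:{}
  cell(1,1) c: {T1}  orig:{}
  cell(2,2) c: {T1}  orig:{}
  cell(0,1) bc: ∅
  cell(1,2) cc: {B}
  cell(0,2) bcc: {A,C,S}

Original NTs in T[0,2] deriving "bcc": ["A", "C", "S"]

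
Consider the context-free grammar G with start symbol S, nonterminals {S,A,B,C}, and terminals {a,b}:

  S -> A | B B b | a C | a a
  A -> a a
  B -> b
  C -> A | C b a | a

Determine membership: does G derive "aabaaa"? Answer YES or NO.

Convert to CNF:
  S -> B X3 | T0 C | T0 T0
  A -> T0 T0
  B -> b
  C -> C X2 | T0 T0 | a
  T0 -> a
  T1 -> b
  X2 -> T1 T0
  X3 -> B T1

CYK fill:
  [0..0]={C,T0}  "a"  orig:{C}
  [1..1]={C,T0}  "a"  orig:{C}
  [2..2]={B,T1}  "b"  orig:{B}
  [3..3]={C,T0}  "a"  orig:{C}
  [4..4]={C,T0}  "a"  orig:{C}
  [5..5]={C,T0}  "a"  orig:{C}
  [0..1]={A,C,S}  "aa"
  [1..2]=∅  "ab"
  [2..3]={X2}  "ba"  orig:{}
  [3..4]={A,C,S}  "aa"
  [4..5]={A,C,S}  "aa"
  [0..2]=∅  "aab"
  [1..3]={C}  "aba"
  [2..4]=∅  "baa"
  [3..5]={S}  "aaa"
  [0..3]={C,S}  "aaba"
  [1..4]=∅  "abaa"
  [2..5]=∅  "baaa"
  [0..4]=∅  "aabaa"
  [1..5]=∅  "abaaa"
  [0..5]=∅  "aabaaa"

S ∉ T[0,5] ⇒ NO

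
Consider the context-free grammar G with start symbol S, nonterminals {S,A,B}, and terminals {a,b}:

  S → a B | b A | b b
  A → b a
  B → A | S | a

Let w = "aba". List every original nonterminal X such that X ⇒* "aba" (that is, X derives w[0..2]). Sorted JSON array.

CNF form of G:
  S -> T0 A | T0 T0 | T1 B
  A -> T0 T1
  B -> T0 A | T0 T0 | T0 T1 | T1 B | a
  T0 -> b
  T1 -> a

CYK fill, restricted to cells inside w[0..2]:
  cell(0,0) a: {B,T1}  orig:{B}
  cell(1,1) b: {T0}  orig:{}
  cell(2,2) a: {B,T1}  orig:{B}
  cell(0,1) ab: ∅
  cell(1,2) ba: {A,B}
  cell(0,2) aba: {B,S}

Original NTs in T[0,2] deriving "aba": ["B", "S"]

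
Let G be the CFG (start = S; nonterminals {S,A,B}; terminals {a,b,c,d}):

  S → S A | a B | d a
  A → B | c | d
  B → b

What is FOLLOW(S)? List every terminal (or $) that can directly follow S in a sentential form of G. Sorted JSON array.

FIRST iteration:
round 1:
  A via A→c: +{c}
  A via A→d: +{d}
  B via B→b: +{b}
  S via S→a B: +{a}
  S via S→d a: +{d}
  FIRST(S)={a,d}  FIRST(A)={c,d}  FIRST(B)={b}
round 2:
  A via A→B: +{b}
  FIRST(S)={a,d}  FIRST(A)={b,c,d}  FIRST(B)={b}
round 3: — fixpoint
  FIRST(S)={a,d}  FIRST(A)={b,c,d}  FIRST(B)={b}

FOLLOW iteration:
FOLLOW(S) := {$}
iter 1:
  S→S A: FOLLOW(S) ⊇ FIRST(A) = {b,c,d}; new: +{b,c,d}
  S→S A: FOLLOW(A) ⊇ FOLLOW(S) ⊇ {$,b,c,d}; new: +{$,b,c,d}
  S→a B: FOLLOW(B) ⊇ FOLLOW(S) ⊇ {$,b,c,d}; new: +{$,b,c,d}
  FOLLOW[S]={$,b,c,d}  FOLLOW[A]={$,b,c,d}  FOLLOW[B]={$,b,c,d}
iter 2: done
  FOLLOW[S]={$,b,c,d}  FOLLOW[A]={$,b,c,d}  FOLLOW[B]={$,b,c,d}

FOLLOW(S) = ["$", "b", "c", "d"]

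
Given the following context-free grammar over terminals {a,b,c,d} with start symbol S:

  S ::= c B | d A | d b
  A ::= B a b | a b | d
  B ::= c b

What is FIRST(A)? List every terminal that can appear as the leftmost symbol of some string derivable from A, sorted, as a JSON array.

Compute FIRST by fixpoint:
pass 1:
  A via A→a b: +{a}
  A via A→d: +{d}
  B via B→c b: +{c}
  S via S→c B: +{c}
  S via S→d A: +{d}
  S: {c,d}  A: {a,d}  B: {c}
pass 2:
  A via A→B a b: +{c}
  S: {c,d}  A: {a,c,d}  B: {c}
pass 3: — fixpoint
  S: {c,d}  A: {a,c,d}  B: {c}

FIRST(A) = ["a", "c", "d"]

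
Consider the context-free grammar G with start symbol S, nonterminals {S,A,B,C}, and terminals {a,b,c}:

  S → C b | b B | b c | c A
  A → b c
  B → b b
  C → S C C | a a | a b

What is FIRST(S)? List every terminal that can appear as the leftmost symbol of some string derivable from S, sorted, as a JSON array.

FIRST iteration:
pass 1:
  A via A→b c: +{b}
  B via B→b b: +{b}
  C via C→a a: +{a}
  S via S→C b: +{a}
  S via S→b B: +{b}
  S via S→c A: +{c}
  FIRST[S]={a,b,c}  FIRST[A]={b}  FIRST[B]={b}  FIRST[C]={a}
pass 2:
  C via C→S C C: +{b,c}
  FIRST[S]={a,b,c}  FIRST[A]={b}  FIRST[B]={b}  FIRST[C]={a,b,c}
pass 3: — fixpoint
  FIRST[S]={a,b,c}  FIRST[A]={b}  FIRST[B]={b}  FIRST[C]={a,b,c}

FIRST(S) = ["a", "b", "c"]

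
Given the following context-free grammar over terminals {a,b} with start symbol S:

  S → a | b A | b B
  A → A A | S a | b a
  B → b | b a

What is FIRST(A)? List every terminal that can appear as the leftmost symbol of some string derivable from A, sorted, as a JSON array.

FIRST iteration:
iter 1:
  A via A→b a: +{b}
  B via B→b: +{b}
  S via S→a: +{a}
  S via S→b A: +{b}
  FIRST(S)={a,b}  FIRST(A)={b}  FIRST(B)={b}
iter 2:
  A via A→S a: +{a}
  FIRST(S)={a,b}  FIRST(A)={a,b}  FIRST(B)={b}
iter 3: — fixpoint
  FIRST(S)={a,b}  FIRST(A)={a,b}  FIRST(B)={b}

FIRST(A) = ["a", "b"]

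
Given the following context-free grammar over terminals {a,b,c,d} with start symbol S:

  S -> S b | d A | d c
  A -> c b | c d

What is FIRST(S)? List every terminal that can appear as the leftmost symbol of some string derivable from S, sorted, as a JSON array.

FIRST sets, iterate to fixpoint:
iter 1:
  A via A→c b: +{c}
  S via S→d A: +{d}
  FIRST(S)={d}  FIRST(A)={c}
iter 2: done
  FIRST(S)={d}  FIRST(A)={c}

FIRST(S) = ["d"]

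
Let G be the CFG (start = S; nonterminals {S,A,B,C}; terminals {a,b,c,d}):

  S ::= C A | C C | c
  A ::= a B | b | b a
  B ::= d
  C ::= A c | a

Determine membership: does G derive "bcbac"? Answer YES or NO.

CNF form of G:
  S -> C A | C C | c
  A -> T0 B | T1 T0 | b
  B -> d
  C -> A T2 | a
  T0 -> a
  T1 -> b
  T2 -> c

CYK fill:
  cell(0,0) b: {A,T1}  orig:{A}
  cell(1,1) c: {S,T2}  orig:{S}
  cell(2,2) b: {A,T1}  orig:{A}
  cell(3,3) a: {C,T0}  orig:{C}
  cell(4,4) c: {S,T2}  orig:{S}
  cell(0,1) bc: {C}
  cell(1,2) cb: ∅
  cell(2,3) ba: {A}
  cell(3,4) ac: ∅
  cell(0,2) bcb: {S}
  cell(1,3) cba: ∅
  cell(2,4) bac: {C}
  cell(0,3) bcba: {S}
  cell(1,4) cbac: ∅
  cell(0,4) bcbac: {S}

S ∈ T[0,4] ⇒ YES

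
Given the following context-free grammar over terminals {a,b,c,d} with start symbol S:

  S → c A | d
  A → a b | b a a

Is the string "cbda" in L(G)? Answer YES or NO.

CNF form of G:
  S -> T2 A | d
  A -> T0 T1 | T1 X3
  T0 -> a
  T1 -> b
  T2 -> c
  X3 -> T0 T0

Fill CYK table bottom-up:
  cell(0,0) c: {T2}  orig:{}
  cell(1,1) b: {T1}  orig:{}
  cell(2,2) d: {S}
  cell(3,3) a: {T0}  orig:{}
  cell(0,1) cb: ∅
  cell(1,2) bd: ∅
  cell(2,3) da: ∅
  cell(0,2) cbd: ∅
  cell(1,3) bda: ∅
  cell(0,3) cbda: ∅

S ∉ T[0,3] ⇒ NO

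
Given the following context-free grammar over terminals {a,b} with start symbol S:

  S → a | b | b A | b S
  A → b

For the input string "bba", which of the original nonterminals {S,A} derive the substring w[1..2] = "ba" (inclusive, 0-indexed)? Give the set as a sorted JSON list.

Convert to CNF:
  S -> T0 A | T0 S | a | b
  A -> b
  T0 -> b

CYK fill, restricted to cells inside w[1..2]:
  T[1,1] 'b' = {A,S,T0}  orig:{A,S}
  T[2,2] 'a' = {S}
  T[1,2] 'ba' = {S}

Original NTs in T[1,2] deriving "ba": ["S"]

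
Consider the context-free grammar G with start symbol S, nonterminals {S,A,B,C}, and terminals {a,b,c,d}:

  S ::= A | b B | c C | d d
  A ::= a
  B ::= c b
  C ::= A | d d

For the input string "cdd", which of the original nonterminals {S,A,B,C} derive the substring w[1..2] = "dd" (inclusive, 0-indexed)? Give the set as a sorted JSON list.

CNF form of G:
  S -> T0 C | T1 B | T2 T2 | a
  A -> a
  B -> T0 T1
  C -> T2 T2 | a
  T0 -> c
  T1 -> b
  T2 -> d

CYK fill (cells [i..j] with 1 ≤ i ≤ j ≤ 2 only):
  [1..1]={T2}  "d"  orig:{}
  [2..2]={T2}  "d"  orig:{}
  [1..2]={C,S}  "dd"

Original NTs in T[1,2] deriving "dd": ["C", "S"]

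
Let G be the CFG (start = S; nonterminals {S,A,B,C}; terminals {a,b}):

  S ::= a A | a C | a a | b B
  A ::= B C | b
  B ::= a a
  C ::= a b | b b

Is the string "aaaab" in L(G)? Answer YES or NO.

CNF form of G:
  S -> T0 A | T0 C | T0 T0 | T1 B
  A -> B C | b
  B -> T0 T0
  C -> T0 T1 | T1 T1
  T0 -> a
  T1 -> b

CYK table (by increasing span):
  T[0,0] 'a' = {T0}  orig:{}
  T[1,1] 'a' = {T0}  orig:{}
  T[2,2] 'a' = {T0}  orig:{}
  T[3,3] 'a' = {T0}  orig:{}
  T[4,4] 'b' = {A,T1}  orig:{A}
  T[0,1] 'aa' = {B,S}
  T[1,2] 'aa' = {B,S}
  T[2,3] 'aa' = {B,S}
  T[3,4] 'ab' = {C,S}
  T[0,2] 'aaa' = ∅
  T[1,3] 'aaa' = ∅
  T[2,4] 'aab' = {S}
  T[0,3] 'aaaa' = ∅
  T[1,4] 'aaab' = {A}
  T[0,4] 'aaaab' = {S}

S ∈ T[0,4] ⇒ YES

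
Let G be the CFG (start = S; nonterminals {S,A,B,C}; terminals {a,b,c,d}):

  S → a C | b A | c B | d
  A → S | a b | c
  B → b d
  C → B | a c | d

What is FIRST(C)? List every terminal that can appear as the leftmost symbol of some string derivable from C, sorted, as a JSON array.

FIRST iteration:
iter 1:
  A via A→a b: +{a}
  A via A→c: +{c}
  B via B→b d: +{b}
  C via C→B: +{b}
  C via C→a c: +{a}
  C via C→d: +{d}
  S via S→a C: +{a}
  S via S→b A: +{b}
  S via S→c B: +{c}
  S via S→d: +{d}
  S: {a,b,c,d}  A: {a,c}  B: {b}  C: {a,b,d}
iter 2:
  A via A→S: +{b,d}
  S: {a,b,c,d}  A: {a,b,c,d}  B: {b}  C: {a,b,d}
iter 3: (no change)
  S: {a,b,c,d}  A: {a,b,c,d}  B: {b}  C: {a,b,d}

FIRST(C) = ["a", "b", "d"]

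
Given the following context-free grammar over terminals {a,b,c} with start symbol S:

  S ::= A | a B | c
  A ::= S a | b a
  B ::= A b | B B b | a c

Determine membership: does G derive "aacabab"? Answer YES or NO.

Convert to CNF:
  S -> S T0 | T0 B | T1 T0 | c
  A -> S T0 | T1 T0
  B -> A T1 | B X3 | T0 T2
  T0 -> a
  T1 -> b
  T2 -> c
  X3 -> B T1

Fill CYK table bottom-up:
  cell(0,0) a: {T0}  orig:{}
  cell(1,1) a: {T0}  orig:{}
  cell(2,2) c: {S,T2}  orig:{S}
  cell(3,3) a: {T0}  orig:{}
  cell(4,4) b: {T1}  orig:{}
  cell(5,5) a: {T0}  orig:{}
  cell(6,6) b: {T1}  orig:{}
  cell(0,1) aa: ∅
  cell(1,2) ac: {B}
  cell(2,3) ca: {A,S}
  cell(3,4) ab: ∅
  cell(4,5) ba: {A,S}
  cell(5,6) ab: ∅
  cell(0,2) aac: {S}
  cell(1,3) aca: ∅
  cell(2,4) cab: {B}
  cell(3,5) aba: ∅
  cell(4,6) bab: {B}
  cell(0,3) aaca: {A,S}
  cell(1,4) acab: {S}
  cell(2,5) caba: ∅
  cell(3,6) abab: {S}
  cell(0,4) aacab: {B}
  cell(1,5) acaba: {A,S}
  cell(2,6) cabab: ∅
  cell(0,5) aacaba: ∅
  cell(1,6) acabab: {B}
  cell(0,6) aacabab: {S}

S ∈ T[0,6] ⇒ YES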